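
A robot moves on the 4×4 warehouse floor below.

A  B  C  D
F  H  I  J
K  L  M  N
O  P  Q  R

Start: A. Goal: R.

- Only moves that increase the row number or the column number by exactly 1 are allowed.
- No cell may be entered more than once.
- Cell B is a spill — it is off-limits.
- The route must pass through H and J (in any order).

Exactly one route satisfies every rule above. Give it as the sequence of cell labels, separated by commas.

Moves only go right or down, so the column and row indices never decrease.
Route from A: down to F, 3× right (reaching J), 2× down (reaching R) — 6 moves in all.
Check: all required cells visited.

A, F, H, I, J, N, R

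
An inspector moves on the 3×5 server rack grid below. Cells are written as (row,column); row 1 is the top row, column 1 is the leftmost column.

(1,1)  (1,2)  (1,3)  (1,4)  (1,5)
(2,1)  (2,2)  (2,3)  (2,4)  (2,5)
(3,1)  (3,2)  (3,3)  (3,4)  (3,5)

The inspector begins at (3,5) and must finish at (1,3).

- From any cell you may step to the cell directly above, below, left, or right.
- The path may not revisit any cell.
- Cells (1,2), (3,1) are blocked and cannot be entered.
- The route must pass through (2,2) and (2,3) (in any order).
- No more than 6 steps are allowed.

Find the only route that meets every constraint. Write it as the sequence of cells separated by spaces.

The budget equals the shortest possible length, so every move has to be on a shortest route through the required cells.
Route from (3,5): 3× left (reaching (3,2)), up to (2,2), right to (2,3), up to (1,3) — 6 moves in all.
Check: all required cells visited; 6 ≤ 6 moves.

(3,5) (3,4) (3,3) (3,2) (2,2) (2,3) (1,3)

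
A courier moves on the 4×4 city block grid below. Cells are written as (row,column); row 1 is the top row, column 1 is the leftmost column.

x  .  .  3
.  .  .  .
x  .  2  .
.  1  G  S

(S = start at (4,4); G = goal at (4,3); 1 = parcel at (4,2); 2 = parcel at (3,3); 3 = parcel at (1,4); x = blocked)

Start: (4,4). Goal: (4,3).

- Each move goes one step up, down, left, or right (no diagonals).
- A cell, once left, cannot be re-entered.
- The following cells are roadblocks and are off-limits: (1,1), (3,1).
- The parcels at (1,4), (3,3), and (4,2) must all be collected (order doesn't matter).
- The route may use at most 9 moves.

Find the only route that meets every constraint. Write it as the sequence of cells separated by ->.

The 9-move cap with required stops at (1,4), (3,3), (4,2) leaves no slack for detours.
Route from (4,4): 3× up (reaching (1,4)), left to (1,3), 2× down (reaching (3,3)), left to (3,2), down to (4,2), right to (4,3) — 9 moves in all.
Check: all required cells visited; 9 ≤ 9 moves.

(4,4) -> (3,4) -> (2,4) -> (1,4) -> (1,3) -> (2,3) -> (3,3) -> (3,2) -> (4,2) -> (4,3)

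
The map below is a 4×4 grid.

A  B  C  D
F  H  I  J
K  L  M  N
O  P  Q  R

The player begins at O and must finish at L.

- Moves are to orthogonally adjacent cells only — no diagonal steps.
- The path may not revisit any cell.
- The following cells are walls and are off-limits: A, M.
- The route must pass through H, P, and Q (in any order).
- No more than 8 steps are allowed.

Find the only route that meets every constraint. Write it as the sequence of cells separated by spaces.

O P Q R N J I H L

Any route must reach H, P, and Q and still end at L within 8 moves, so the order of the required stops is forced.
Route from O: 3× right (reaching R), 2× up (reaching J), 2× left (reaching H), down to L — 8 moves in all.
Check: all required cells visited; 8 ≤ 8 moves.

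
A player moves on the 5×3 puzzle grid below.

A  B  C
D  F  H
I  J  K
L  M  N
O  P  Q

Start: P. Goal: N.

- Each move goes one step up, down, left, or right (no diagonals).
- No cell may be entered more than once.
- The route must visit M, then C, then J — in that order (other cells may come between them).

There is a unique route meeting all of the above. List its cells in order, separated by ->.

The waypoints must appear in the order M, C, J, with no cell reused.
Route from P: up to M, left to L, 3× up (reaching A), 2× right (reaching C), down to H, left to F, down to J, right to K, down to N — 12 moves in all.
Check: order respected (M at step 1, C at step 7, J at step 10).

P -> M -> L -> I -> D -> A -> B -> C -> H -> F -> J -> K -> N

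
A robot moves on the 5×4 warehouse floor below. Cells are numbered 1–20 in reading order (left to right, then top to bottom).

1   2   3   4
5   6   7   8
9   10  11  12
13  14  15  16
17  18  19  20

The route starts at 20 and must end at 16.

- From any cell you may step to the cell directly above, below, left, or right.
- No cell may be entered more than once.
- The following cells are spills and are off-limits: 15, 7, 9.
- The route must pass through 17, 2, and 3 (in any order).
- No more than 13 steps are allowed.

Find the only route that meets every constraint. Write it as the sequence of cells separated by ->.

20 -> 19 -> 18 -> 17 -> 13 -> 14 -> 10 -> 6 -> 2 -> 3 -> 4 -> 8 -> 12 -> 16

The budget equals the shortest possible length, so every move has to be on a shortest route through the required cells.
Route from 20: 3× left (reaching 17), up to 13, right to 14, 3× up (reaching 2), 2× right (reaching 4), 3× down (reaching 16) — 13 moves in all.
Check: all required cells visited; 13 ≤ 13 moves.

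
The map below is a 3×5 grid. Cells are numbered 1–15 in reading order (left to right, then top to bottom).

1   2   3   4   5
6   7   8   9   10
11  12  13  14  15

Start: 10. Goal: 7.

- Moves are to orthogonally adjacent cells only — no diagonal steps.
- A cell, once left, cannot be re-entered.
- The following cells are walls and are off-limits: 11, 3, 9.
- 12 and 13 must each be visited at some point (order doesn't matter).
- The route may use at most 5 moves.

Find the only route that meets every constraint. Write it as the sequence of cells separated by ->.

Any route must reach 12 and 13 and still end at 7 within 5 moves, so the order of the required stops is forced.
Route from 10: down to 15, 3× left (reaching 12), up to 7 — 5 moves in all.
Check: all required cells visited; 5 ≤ 5 moves.

10 -> 15 -> 14 -> 13 -> 12 -> 7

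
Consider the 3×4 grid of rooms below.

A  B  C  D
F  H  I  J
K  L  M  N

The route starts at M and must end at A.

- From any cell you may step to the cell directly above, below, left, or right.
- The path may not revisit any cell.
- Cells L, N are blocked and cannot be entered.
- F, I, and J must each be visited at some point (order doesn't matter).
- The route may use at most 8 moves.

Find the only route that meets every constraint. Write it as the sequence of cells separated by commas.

The 8-move cap with required stops at F, I, J leaves no slack for detours.
Route from M: up to I, right to J, up to D, 2× left (reaching B), down to H, left to F, up to A — 8 moves in all.
Check: all required cells visited; 8 ≤ 8 moves.

M, I, J, D, C, B, H, F, A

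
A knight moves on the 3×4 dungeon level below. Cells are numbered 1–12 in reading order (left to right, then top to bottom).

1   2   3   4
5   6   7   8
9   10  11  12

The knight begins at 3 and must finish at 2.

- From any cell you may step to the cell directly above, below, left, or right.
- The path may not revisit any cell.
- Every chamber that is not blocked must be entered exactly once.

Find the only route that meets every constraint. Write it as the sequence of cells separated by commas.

Need to visit all 12 open cells exactly once, starting at 3 and ending at 2.
Route from 3: right 1 to 4, down 2 to 12, left 1 to 11, up 1 to 7, left 1 to 6, down 1 to 10, left 1 to 9, up 2 to 1, right 1 to 2 — 11 moves in all.
Check: all 12 open cells covered.

3, 4, 8, 12, 11, 7, 6, 10, 9, 5, 1, 2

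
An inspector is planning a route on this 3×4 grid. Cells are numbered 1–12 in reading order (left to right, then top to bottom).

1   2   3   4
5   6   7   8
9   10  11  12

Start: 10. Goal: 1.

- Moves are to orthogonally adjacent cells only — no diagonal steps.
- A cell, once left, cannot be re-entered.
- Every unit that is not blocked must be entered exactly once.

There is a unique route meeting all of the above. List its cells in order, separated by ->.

10 -> 9 -> 5 -> 6 -> 7 -> 11 -> 12 -> 8 -> 4 -> 3 -> 2 -> 1

Need to visit all 12 open cells exactly once, starting at 10 and ending at 1.
Cell 12 has only two open neighbours (8 and 11), so the path must pass straight through it: one of those is the cell it's entered from and the other is where it exits.
Route from 10: left to 9, up to 5, 2× right (reaching 7), down to 11, right to 12, 2× up (reaching 4), 3× left (reaching 1) — 11 moves in all.
Check: all 12 open cells covered.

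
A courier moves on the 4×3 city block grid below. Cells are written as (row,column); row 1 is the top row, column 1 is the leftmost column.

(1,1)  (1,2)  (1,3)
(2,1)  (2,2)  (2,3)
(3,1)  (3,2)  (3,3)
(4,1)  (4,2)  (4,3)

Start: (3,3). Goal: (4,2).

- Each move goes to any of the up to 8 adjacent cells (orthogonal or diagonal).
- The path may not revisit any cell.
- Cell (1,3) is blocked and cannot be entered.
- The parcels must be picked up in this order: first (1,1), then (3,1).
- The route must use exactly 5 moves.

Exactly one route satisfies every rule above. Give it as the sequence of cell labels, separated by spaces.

(3,3) (2,2) (1,1) (2,1) (3,1) (4,2)

The waypoints must appear in the order (1,1), (3,1), with no cell reused.
Route from (3,3): 2× up-left (reaching (1,1)), 2× down (reaching (3,1)), down-right to (4,2) — 5 moves in all.
Check: order respected ((1,1) at step 2, (3,1) at step 4); 5 moves as required.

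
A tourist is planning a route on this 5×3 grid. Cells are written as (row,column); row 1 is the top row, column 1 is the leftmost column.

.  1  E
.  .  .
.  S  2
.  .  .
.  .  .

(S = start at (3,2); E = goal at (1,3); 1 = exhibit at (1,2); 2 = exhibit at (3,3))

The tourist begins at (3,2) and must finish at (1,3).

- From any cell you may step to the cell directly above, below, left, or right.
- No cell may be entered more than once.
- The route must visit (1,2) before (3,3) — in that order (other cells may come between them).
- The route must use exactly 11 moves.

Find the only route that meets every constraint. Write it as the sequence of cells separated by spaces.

(3,2) (2,2) (1,2) (1,1) (2,1) (3,1) (4,1) (4,2) (4,3) (3,3) (2,3) (1,3)

The waypoints must appear in the order (1,2), (3,3), with no cell reused.
Route from (3,2): 2× up (reaching (1,2)), left to (1,1), 3× down (reaching (4,1)), 2× right (reaching (4,3)), 3× up (reaching (1,3)) — 11 moves in all.
Check: order respected (1 at step 2, 2 at step 9); 11 moves as required.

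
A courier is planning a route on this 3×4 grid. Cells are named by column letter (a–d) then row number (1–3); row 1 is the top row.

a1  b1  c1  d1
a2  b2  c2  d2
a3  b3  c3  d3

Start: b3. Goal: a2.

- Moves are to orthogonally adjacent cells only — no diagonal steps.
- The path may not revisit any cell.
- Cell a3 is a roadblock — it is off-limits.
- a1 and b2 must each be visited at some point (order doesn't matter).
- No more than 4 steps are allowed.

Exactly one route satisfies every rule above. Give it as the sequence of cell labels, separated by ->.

The 4-move cap with required stops at a1, b2 leaves no slack for detours.
Route from b3: 2× up (reaching b1), left to a1, down to a2 — 4 moves in all.
Check: all required cells visited; 4 ≤ 4 moves.

b3 -> b2 -> b1 -> a1 -> a2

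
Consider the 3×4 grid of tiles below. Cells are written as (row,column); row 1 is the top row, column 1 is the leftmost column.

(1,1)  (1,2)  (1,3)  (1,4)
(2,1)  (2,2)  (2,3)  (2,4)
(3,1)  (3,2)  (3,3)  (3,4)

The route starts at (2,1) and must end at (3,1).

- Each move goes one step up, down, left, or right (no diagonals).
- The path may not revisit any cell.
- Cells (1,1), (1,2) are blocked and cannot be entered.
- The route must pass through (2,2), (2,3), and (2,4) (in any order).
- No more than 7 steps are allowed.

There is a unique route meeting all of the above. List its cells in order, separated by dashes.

Any route must reach (2,2), (2,3), and (2,4) and still end at (3,1) within 7 moves, so the order of the required stops is forced.
Route from (2,1): right 3 to (2,4), down 1 to (3,4), left 3 to (3,1) — 7 moves in all.
Check: all required cells visited; 7 ≤ 7 moves.

(2,1) - (2,2) - (2,3) - (2,4) - (3,4) - (3,3) - (3,2) - (3,1)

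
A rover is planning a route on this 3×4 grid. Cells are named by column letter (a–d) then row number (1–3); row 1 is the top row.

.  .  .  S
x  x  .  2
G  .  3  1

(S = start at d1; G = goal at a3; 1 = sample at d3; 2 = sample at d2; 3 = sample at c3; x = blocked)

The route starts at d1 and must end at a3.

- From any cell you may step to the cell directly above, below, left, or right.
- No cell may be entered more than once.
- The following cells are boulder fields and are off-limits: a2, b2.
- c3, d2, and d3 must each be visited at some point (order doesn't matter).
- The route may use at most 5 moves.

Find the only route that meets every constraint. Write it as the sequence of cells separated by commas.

d1, d2, d3, c3, b3, a3

The budget equals the shortest possible length, so every move has to be on a shortest route through the required cells.
Route from d1: 2× down (reaching d3), 3× left (reaching a3) — 5 moves in all.
Check: all required cells visited; 5 ≤ 5 moves.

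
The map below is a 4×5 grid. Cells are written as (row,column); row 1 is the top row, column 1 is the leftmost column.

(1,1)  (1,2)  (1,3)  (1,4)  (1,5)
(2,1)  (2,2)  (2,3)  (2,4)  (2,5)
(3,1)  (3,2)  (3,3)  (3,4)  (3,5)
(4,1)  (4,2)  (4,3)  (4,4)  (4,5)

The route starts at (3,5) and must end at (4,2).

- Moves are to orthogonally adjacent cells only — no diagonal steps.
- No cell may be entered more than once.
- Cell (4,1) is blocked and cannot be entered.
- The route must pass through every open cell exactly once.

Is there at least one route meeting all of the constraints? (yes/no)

yes

One route that works: (3,5) → (4,5) → (4,4) → (3,4) → (2,4) → (2,5) → (1,5) → (1,4) → (1,3) → (2,3) → (2,2) → (1,2) → (1,1) → (2,1) → (3,1) → (3,2) → (3,3) → (4,3) → (4,2).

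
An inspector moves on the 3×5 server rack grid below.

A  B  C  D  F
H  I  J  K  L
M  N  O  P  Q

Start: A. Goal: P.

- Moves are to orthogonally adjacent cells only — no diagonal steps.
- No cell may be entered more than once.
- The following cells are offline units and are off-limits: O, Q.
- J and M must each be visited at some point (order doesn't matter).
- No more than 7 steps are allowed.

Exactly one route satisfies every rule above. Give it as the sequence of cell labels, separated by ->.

A -> H -> M -> N -> I -> J -> K -> P

The budget equals the shortest possible length, so every move has to be on a shortest route through the required cells.
Route from A: down 2 to M, right 1 to N, up 1 to I, right 2 to K, down 1 to P — 7 moves in all.
Check: all required cells visited; 7 ≤ 7 moves.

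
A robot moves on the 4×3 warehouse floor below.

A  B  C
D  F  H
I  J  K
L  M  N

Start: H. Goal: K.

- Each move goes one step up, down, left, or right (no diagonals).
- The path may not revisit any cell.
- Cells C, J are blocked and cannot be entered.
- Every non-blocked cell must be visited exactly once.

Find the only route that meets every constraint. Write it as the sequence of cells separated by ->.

Need to visit all 10 open cells exactly once, starting at H and ending at K.
Route from H: left 1 to F, up 1 to B, left 1 to A, down 3 to L, right 2 to N, up 1 to K — 9 moves in all.
Check: all 10 open cells covered.

H -> F -> B -> A -> D -> I -> L -> M -> N -> K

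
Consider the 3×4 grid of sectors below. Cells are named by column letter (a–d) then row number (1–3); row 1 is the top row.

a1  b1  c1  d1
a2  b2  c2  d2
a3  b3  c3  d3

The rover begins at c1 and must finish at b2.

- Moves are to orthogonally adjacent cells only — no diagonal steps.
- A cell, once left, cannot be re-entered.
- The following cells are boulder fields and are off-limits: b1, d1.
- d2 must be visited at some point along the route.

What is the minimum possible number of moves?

6

Any route passes through d2 somewhere between c1 and b2. Summing Manhattan distances along the two legs (c1 → d2 → b2) gives a lower bound of 2 + 2 = 4 moves.
The shortest route satisfying every rule uses 6 moves: c1 → c2 → d2 → d3 → c3 → b3 → b2.
The no-revisit rule (legs can't share cells) pushes the minimum above the 4-move bound; an exhaustive check rules out every length from 4 to 5, leaving 6 as the minimum.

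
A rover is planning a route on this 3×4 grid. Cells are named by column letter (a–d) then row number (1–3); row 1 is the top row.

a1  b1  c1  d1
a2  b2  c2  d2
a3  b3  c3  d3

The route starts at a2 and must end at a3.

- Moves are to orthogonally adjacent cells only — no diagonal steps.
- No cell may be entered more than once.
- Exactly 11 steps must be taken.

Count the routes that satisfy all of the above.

Need simple routes of exactly 11 moves from a2 to a3 (Manhattan distance 1, so 5 moves are spent on a detour and 5 undoing it).
Enumerating: a2 a1 b1 b2 c2 c1 d1 d2 d3 c3 b3 a3 | a2 a1 b1 c1 d1 d2 d3 c3 c2 b2 b3 a3.
That gives 2 routes.

2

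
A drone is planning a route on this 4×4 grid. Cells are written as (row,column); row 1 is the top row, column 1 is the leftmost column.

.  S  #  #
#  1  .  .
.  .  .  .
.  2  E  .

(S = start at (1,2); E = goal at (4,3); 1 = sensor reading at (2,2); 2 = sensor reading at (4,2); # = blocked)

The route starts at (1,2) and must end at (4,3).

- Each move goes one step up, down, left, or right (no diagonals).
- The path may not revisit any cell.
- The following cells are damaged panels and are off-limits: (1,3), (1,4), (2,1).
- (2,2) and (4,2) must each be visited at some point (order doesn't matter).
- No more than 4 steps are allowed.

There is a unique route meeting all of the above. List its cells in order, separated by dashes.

Any route must reach (2,2) and (4,2) and still end at (4,3) within 4 moves, so the order of the required stops is forced.
Route from (1,2): down 3 to (4,2), right 1 to (4,3) — 4 moves in all.
Check: all required cells visited; 4 ≤ 4 moves.

(1,2) - (2,2) - (3,2) - (4,2) - (4,3)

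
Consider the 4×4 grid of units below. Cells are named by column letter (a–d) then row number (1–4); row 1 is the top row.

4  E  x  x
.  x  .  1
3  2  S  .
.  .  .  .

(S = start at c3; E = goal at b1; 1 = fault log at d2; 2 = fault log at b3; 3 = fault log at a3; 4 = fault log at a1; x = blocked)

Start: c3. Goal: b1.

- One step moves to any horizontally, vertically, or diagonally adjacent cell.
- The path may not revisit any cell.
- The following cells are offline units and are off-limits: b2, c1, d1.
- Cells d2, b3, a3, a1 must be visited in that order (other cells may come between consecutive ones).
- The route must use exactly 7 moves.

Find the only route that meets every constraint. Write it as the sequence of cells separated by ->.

The waypoints must appear in the order d2, b3, a3, a1, with no cell reused.
Route from c3: up-right 1 to d2, left 1 to c2, down-left 1 to b3, left 1 to a3, up 2 to a1, right 1 to b1 — 7 moves in all.
Check: order respected (1 at step 1, 2 at step 3, 3 at step 4, 4 at step 6); 7 moves as required.

c3 -> d2 -> c2 -> b3 -> a3 -> a2 -> a1 -> b1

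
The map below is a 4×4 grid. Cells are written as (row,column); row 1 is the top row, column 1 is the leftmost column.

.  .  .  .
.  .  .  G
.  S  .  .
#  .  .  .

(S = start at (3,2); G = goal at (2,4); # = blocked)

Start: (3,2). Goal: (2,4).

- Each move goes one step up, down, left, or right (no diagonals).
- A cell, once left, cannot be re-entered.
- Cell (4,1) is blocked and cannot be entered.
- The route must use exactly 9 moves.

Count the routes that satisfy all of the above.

Need simple routes of exactly 9 moves from (3,2) to (2,4) (Manhattan distance 3, so 3 moves are spent on a detour and 3 undoing it).
Branch systematically from the start, pruning whenever the remaining move budget drops below the Manhattan distance to (2,4) or differs from it in parity. Grouping the completions by first move — via (2,2): 2; via (4,2): 2; via (3,1): 5; via (3,3): 1 — and summing: 2 + 2 + 5 + 1 = 10.
That gives 10 routes.

10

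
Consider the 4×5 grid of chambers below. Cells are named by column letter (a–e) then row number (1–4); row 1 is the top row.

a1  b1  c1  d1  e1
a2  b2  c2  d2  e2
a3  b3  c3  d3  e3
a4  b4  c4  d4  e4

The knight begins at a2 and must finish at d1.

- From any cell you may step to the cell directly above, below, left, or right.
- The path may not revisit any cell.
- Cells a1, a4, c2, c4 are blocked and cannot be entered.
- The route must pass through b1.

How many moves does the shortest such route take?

Any route passes through b1 somewhere between a2 and d1. Summing Manhattan distances along the two legs (a2 → b1 → d1) gives a lower bound of 2 + 2 = 4 moves.
A route of 4 moves achieves this: a2 → b2 → b1 → c1 → d1.
Since 4 matches the lower bound, it is optimal.

4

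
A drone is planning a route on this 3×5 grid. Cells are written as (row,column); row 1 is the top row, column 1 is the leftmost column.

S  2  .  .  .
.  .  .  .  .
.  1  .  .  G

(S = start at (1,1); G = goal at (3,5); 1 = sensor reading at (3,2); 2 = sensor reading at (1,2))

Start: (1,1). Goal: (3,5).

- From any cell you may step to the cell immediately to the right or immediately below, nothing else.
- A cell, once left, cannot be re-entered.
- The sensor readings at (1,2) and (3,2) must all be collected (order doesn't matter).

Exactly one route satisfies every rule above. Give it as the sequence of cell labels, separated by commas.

Moves only go right or down, so the column and row indices never decrease.
Route from (1,1): right to (1,2), 2× down (reaching (3,2)), 3× right (reaching (3,5)) — 6 moves in all.
Check: all required cells visited.

(1,1), (1,2), (2,2), (3,2), (3,3), (3,4), (3,5)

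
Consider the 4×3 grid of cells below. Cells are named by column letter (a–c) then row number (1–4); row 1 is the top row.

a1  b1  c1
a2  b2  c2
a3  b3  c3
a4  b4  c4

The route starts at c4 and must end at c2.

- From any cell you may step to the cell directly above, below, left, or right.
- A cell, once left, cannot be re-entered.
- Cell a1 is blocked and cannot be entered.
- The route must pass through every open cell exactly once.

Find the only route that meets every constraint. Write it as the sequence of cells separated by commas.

Need to visit all 11 open cells exactly once, starting at c4 and ending at c2.
Route from c4: up to c3, left to b3, down to b4, left to a4, 2× up (reaching a2), right to b2, up to b1, right to c1, down to c2 — 10 moves in all.
Check: all 11 open cells covered.

c4, c3, b3, b4, a4, a3, a2, b2, b1, c1, c2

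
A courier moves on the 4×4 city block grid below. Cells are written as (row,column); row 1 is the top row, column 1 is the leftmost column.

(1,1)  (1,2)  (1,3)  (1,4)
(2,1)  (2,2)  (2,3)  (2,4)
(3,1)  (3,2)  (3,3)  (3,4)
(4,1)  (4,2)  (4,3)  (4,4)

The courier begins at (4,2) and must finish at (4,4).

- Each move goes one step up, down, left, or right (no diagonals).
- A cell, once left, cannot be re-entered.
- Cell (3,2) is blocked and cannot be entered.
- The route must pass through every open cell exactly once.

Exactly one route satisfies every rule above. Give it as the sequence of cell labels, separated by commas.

(4,2), (4,1), (3,1), (2,1), (1,1), (1,2), (2,2), (2,3), (1,3), (1,4), (2,4), (3,4), (3,3), (4,3), (4,4)

Need to visit all 15 open cells exactly once, starting at (4,2) and ending at (4,4).
Cell (4,1) has only two open neighbours ((3,1) and (4,2)), so the path must pass straight through it: one of those is the cell it's entered from and the other is where it exits.
Route from (4,2): left 1 to (4,1), up 3 to (1,1), right 1 to (1,2), down 1 to (2,2), right 1 to (2,3), up 1 to (1,3), right 1 to (1,4), down 2 to (3,4), left 1 to (3,3), down 1 to (4,3), right 1 to (4,4) — 14 moves in all.
Check: all 15 open cells covered.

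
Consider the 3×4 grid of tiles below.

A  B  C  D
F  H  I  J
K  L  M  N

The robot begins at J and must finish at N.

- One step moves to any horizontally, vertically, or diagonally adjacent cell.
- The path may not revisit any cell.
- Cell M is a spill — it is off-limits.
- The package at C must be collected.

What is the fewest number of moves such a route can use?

3

Any route passes through C somewhere between J and N. Summing Chebyshev distances along the two legs (J → C → N) gives a lower bound of 1 + 2 = 3 moves.
A route of 3 moves achieves this: J → C → I → N.
Since 3 matches the lower bound, it is optimal.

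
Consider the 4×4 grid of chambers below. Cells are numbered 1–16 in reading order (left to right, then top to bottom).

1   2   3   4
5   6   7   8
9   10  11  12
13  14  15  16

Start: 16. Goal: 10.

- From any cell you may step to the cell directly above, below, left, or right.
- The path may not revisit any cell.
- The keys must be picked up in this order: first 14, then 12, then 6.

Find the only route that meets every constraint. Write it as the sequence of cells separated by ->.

16 -> 15 -> 14 -> 13 -> 9 -> 5 -> 1 -> 2 -> 3 -> 4 -> 8 -> 12 -> 11 -> 7 -> 6 -> 10

The waypoints must appear in the order 14, 12, 6, with no cell reused.
Route from 16: left 3 to 13, up 3 to 1, right 3 to 4, down 2 to 12, left 1 to 11, up 1 to 7, left 1 to 6, down 1 to 10 — 15 moves in all.
Check: order respected (14 at step 2, 12 at step 11, 6 at step 14).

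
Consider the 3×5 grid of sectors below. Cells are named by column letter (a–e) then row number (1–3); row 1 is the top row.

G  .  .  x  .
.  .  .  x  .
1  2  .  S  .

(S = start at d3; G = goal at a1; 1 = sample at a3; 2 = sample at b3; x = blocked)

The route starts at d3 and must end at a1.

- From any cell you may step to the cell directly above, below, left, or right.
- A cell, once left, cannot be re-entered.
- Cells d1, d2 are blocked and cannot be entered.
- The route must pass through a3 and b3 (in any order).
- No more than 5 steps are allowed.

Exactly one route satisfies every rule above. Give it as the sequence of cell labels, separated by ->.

Any route must reach a3 and b3 and still end at a1 within 5 moves, so the order of the required stops is forced.
Route from d3: left 3 to a3, up 2 to a1 — 5 moves in all.
Check: all required cells visited; 5 ≤ 5 moves.

d3 -> c3 -> b3 -> a3 -> a2 -> a1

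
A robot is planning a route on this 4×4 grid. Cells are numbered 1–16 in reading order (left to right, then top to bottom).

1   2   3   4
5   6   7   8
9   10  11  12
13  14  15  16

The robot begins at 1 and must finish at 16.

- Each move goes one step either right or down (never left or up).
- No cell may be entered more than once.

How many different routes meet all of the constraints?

20

A right/down-only route from 1 to 16 makes exactly 3 down-moves and 3 right-moves in some order.
With no other constraints that would be C(6,3) = 20 routes.
That gives 20 routes.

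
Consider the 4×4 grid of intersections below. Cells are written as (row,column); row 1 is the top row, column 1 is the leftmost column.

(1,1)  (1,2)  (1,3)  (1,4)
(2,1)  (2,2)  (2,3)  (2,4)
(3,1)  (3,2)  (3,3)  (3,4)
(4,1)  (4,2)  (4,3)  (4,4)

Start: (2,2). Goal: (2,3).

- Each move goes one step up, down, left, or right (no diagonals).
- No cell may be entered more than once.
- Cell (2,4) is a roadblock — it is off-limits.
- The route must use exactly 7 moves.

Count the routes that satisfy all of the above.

Need simple routes of exactly 7 moves from (2,2) to (2,3) (Manhattan distance 1, so 3 moves are spent on a detour and 3 undoing it).
Enumerating: (2,2) (1,2) (1,1) (2,1) (3,1) (3,2) (3,3) (2,3) | (2,2) (3,2) (4,2) (4,3) (4,4) (3,4) (3,3) (2,3) | (2,2) (3,2) (3,1) (2,1) (1,1) (1,2) (1,3) (2,3) | (2,2) (3,2) (3,1) (4,1) (4,2) (4,3) (3,3) (2,3) | (2,2) (2,1) (3,1) (4,1) (4,2) (3,2) (3,3) (2,3) | (2,2) (2,1) (3,1) (4,1) (4,2) (4,3) (3,3) (2,3) | (2,2) (2,1) (3,1) (3,2) (4,2) (4,3) (3,3) (2,3).
That gives 7 routes.

7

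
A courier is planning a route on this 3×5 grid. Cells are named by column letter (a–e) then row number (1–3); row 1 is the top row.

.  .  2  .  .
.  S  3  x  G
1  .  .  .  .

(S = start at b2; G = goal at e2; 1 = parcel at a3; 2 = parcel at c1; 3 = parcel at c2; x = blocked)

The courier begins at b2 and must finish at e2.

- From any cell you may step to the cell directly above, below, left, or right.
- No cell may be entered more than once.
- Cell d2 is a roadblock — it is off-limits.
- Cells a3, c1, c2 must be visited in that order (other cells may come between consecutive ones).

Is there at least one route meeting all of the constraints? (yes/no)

yes

One route that works: b2 → b3 → a3 → a2 → a1 → b1 → c1 → c2 → c3 → d3 → e3 → e2.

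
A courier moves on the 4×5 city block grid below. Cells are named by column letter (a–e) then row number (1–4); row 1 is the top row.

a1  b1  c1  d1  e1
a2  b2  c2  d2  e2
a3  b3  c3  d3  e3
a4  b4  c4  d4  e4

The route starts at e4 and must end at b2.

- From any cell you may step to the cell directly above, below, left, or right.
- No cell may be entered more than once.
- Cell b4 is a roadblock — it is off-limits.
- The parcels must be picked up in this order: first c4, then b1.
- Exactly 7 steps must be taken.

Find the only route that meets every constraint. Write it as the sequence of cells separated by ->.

e4 -> d4 -> c4 -> c3 -> c2 -> c1 -> b1 -> b2

The waypoints must appear in the order c4, b1, with no cell reused.
Route from e4: left 2 to c4, up 3 to c1, left 1 to b1, down 1 to b2 — 7 moves in all.
Check: order respected (c4 at step 2, b1 at step 6); 7 moves as required.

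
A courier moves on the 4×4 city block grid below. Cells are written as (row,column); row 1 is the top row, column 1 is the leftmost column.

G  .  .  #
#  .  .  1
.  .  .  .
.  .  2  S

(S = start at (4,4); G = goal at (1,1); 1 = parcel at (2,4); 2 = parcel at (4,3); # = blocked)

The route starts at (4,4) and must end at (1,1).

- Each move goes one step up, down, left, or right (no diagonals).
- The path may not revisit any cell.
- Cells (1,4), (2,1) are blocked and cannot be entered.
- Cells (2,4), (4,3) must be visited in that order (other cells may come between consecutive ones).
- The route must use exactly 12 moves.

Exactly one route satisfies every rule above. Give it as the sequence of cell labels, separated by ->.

(4,4) -> (3,4) -> (2,4) -> (2,3) -> (3,3) -> (4,3) -> (4,2) -> (4,1) -> (3,1) -> (3,2) -> (2,2) -> (1,2) -> (1,1)

The waypoints must appear in the order (2,4), (4,3), with no cell reused.
Route from (4,4): up 2 to (2,4), left 1 to (2,3), down 2 to (4,3), left 2 to (4,1), up 1 to (3,1), right 1 to (3,2), up 2 to (1,2), left 1 to (1,1) — 12 moves in all.
Check: order respected (1 at step 2, 2 at step 5); 12 moves as required.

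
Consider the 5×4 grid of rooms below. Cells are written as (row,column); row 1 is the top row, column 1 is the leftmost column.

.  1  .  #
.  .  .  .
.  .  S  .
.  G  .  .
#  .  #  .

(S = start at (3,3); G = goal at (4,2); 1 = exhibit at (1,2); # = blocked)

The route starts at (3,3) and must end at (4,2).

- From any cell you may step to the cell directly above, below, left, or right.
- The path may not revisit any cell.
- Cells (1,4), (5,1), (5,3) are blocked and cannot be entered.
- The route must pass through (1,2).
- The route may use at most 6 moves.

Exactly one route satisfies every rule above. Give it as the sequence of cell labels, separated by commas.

(3,3), (2,3), (1,3), (1,2), (2,2), (3,2), (4,2)

The budget equals the shortest possible length, so every move has to be on a shortest route through the required cells.
Route from (3,3): 2× up (reaching (1,3)), left to (1,2), 3× down (reaching (4,2)) — 6 moves in all.
Check: all required cells visited; 6 ≤ 6 moves.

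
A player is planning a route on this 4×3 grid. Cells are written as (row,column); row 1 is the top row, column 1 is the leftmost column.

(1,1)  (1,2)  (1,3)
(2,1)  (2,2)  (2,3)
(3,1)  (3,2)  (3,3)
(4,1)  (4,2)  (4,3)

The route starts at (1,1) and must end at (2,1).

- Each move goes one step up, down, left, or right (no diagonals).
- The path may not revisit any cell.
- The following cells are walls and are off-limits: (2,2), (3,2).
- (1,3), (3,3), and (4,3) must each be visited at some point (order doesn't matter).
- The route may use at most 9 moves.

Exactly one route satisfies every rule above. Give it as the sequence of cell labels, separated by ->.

(1,1) -> (1,2) -> (1,3) -> (2,3) -> (3,3) -> (4,3) -> (4,2) -> (4,1) -> (3,1) -> (2,1)

The budget equals the shortest possible length, so every move has to be on a shortest route through the required cells.
Route from (1,1): right 2 to (1,3), down 3 to (4,3), left 2 to (4,1), up 2 to (2,1) — 9 moves in all.
Check: all required cells visited; 9 ≤ 9 moves.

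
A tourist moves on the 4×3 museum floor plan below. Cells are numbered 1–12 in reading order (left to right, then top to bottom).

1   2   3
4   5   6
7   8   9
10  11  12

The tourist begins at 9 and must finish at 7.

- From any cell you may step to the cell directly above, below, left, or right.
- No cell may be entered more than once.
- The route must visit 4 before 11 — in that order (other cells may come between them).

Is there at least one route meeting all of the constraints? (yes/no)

One route that works: 9 → 6 → 3 → 2 → 1 → 4 → 5 → 8 → 11 → 10 → 7.

yes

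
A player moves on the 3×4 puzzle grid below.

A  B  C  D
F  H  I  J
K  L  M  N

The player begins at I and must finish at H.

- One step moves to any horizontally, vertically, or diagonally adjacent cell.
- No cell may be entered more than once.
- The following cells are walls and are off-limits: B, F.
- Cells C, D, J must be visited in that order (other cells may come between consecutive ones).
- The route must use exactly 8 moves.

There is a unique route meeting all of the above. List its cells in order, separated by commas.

I, C, D, J, N, M, L, K, H

The waypoints must appear in the order C, D, J, with no cell reused.
Route from I: up 1 to C, right 1 to D, down 2 to N, left 3 to K, up-right 1 to H — 8 moves in all.
Check: order respected (C at step 1, D at step 2, J at step 3); 8 moves as required.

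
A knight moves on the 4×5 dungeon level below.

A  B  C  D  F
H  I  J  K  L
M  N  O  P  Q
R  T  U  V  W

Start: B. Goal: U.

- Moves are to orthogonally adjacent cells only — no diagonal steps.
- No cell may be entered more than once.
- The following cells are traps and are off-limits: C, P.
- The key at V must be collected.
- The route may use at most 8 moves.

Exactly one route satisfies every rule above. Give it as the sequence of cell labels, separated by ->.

Any route must reach V and still end at U within 8 moves, so the order of the required stops is forced.
Route from B: down 1 to I, right 3 to L, down 2 to W, left 2 to U — 8 moves in all.
Check: all required cells visited; 8 ≤ 8 moves.

B -> I -> J -> K -> L -> Q -> W -> V -> U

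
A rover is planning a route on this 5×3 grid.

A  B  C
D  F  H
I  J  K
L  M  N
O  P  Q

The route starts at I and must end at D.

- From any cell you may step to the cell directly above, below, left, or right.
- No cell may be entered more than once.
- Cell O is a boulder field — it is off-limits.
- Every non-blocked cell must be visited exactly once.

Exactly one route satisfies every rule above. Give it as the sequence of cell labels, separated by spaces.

I L M P Q N K J F H C B A D

Need to visit all 14 open cells exactly once, starting at I and ending at D.
Route from I: down 1 to L, right 1 to M, down 1 to P, right 1 to Q, up 2 to K, left 1 to J, up 1 to F, right 1 to H, up 1 to C, left 2 to A, down 1 to D — 13 moves in all.
Check: all 14 open cells covered.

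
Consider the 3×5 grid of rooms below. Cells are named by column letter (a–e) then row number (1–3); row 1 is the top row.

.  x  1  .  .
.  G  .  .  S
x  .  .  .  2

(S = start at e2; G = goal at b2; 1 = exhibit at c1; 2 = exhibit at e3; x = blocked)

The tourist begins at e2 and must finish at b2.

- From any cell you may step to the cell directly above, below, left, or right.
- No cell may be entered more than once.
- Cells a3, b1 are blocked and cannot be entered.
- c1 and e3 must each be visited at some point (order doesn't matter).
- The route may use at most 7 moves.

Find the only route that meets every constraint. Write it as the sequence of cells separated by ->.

e2 -> e3 -> d3 -> d2 -> d1 -> c1 -> c2 -> b2

The 7-move cap with required stops at c1, e3 leaves no slack for detours.
Route from e2: down 1 to e3, left 1 to d3, up 2 to d1, left 1 to c1, down 1 to c2, left 1 to b2 — 7 moves in all.
Check: all required cells visited; 7 ≤ 7 moves.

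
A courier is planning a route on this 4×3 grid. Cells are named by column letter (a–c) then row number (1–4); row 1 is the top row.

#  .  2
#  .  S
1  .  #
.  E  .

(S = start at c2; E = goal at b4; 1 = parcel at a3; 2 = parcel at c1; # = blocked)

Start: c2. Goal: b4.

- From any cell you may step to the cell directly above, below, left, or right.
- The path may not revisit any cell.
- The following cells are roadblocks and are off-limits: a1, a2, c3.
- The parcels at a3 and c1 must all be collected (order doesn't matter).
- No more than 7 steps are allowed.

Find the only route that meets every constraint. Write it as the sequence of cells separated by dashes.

Any route must reach a3 and c1 and still end at b4 within 7 moves, so the order of the required stops is forced.
Route from c2: up to c1, left to b1, 2× down (reaching b3), left to a3, down to a4, right to b4 — 7 moves in all.
Check: all required cells visited; 7 ≤ 7 moves.

c2 - c1 - b1 - b2 - b3 - a3 - a4 - b4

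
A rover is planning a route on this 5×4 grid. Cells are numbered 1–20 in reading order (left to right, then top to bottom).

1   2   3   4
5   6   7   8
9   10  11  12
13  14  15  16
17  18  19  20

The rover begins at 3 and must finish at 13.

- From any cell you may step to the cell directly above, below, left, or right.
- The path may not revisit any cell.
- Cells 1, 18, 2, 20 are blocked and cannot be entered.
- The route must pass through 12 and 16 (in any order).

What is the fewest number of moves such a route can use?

Any route passes through 12 and 16 in some order between 3 and 13. Summing Manhattan distances along each leg and taking the cheapest ordering (3 → 12 → 16 → 13) gives a lower bound of 3 + 1 + 3 = 7 moves.
A route of 7 moves achieves this: 3 → 7 → 11 → 12 → 16 → 15 → 14 → 13.
Since 7 matches the lower bound, it is optimal.

7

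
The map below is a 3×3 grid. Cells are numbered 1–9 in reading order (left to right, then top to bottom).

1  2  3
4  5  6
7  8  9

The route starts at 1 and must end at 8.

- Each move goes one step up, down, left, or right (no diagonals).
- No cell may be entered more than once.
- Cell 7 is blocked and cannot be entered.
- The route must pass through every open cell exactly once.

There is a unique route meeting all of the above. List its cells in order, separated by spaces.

1 4 5 2 3 6 9 8

Need to visit all 8 open cells exactly once, starting at 1 and ending at 8.
Cell 4 has only two open neighbours (1 and 5), so the path must pass straight through it: one of those is the cell it's entered from and the other is where it exits.
Route from 1: down 1 to 4, right 1 to 5, up 1 to 2, right 1 to 3, down 2 to 9, left 1 to 8 — 7 moves in all.
Check: all 8 open cells covered.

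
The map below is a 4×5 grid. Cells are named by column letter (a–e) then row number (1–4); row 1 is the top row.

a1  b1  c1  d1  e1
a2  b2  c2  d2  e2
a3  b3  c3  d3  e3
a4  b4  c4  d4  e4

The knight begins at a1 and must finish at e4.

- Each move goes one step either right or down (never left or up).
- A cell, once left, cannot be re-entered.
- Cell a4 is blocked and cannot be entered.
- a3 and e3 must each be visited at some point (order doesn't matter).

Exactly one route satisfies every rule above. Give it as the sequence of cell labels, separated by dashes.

Moves only go right or down, so the column and row indices never decrease.
Route from a1: down 2 to a3, right 4 to e3, down 1 to e4 — 7 moves in all.
Check: all required cells visited.

a1 - a2 - a3 - b3 - c3 - d3 - e3 - e4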